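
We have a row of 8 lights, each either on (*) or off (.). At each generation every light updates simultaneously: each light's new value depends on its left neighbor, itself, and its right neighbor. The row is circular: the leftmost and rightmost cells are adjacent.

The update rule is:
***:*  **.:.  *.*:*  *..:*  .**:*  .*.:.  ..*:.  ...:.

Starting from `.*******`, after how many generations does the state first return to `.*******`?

8

generation 1: *******.
generation 2: ******.*
generation 3: *****.**
generation 4: ****.***
generation 5: ***.****
generation 6: **.*****
generation 7: *.******
generation 8: .*******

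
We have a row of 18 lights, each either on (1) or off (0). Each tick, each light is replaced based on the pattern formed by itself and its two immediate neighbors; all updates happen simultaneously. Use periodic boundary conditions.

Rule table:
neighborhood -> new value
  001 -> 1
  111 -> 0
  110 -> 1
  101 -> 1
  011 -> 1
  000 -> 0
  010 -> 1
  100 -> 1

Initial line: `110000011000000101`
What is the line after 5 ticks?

111110000000000011

011000111100001111
111101100110011001
000111111111111111
101100000000000001
111110000000000011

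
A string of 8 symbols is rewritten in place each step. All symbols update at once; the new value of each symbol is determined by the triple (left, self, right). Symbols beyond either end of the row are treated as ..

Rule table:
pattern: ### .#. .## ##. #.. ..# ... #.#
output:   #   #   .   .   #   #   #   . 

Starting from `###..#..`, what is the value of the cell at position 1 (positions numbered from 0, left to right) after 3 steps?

.

step 1: .#.#####
step 2: ##..###.
step 3: ..##.#.#
position 1 holds .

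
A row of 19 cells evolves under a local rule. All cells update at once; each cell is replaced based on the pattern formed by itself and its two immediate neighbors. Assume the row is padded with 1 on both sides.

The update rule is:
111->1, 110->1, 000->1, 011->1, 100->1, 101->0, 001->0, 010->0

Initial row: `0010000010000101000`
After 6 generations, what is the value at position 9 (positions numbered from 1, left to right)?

0

1001111001110000110
1101111101111110110
1101111101111110110  (fixed point — unchanged through generation 6)
position 9 holds 0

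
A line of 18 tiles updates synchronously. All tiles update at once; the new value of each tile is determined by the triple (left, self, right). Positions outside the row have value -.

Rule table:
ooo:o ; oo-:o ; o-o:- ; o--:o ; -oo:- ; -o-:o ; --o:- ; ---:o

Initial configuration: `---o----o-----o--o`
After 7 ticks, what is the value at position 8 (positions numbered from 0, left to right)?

tick 1: oo-oooo-ooooo-oo-o
tick 2: -o--ooo--oooo--o-o
tick 3: -oo--ooo--oooo-o-o
tick 4: --oo--ooo--ooo-o-o
tick 5: o--oo--ooo--oo-o-o
tick 6: oo--oo--ooo--o-o-o
tick 7: -oo--oo--ooo-o-o-o
position 8 holds -

-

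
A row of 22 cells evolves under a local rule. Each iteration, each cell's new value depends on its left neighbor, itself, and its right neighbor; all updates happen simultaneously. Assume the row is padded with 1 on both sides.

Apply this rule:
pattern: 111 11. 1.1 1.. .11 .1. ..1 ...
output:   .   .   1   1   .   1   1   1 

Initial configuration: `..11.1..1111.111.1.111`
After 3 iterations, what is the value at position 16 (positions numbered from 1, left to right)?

iteration 1: 11..1111....1...111...
iteration 2: ..11....11111111...111
iteration 3: 11..1111........111...
position 16 holds .

.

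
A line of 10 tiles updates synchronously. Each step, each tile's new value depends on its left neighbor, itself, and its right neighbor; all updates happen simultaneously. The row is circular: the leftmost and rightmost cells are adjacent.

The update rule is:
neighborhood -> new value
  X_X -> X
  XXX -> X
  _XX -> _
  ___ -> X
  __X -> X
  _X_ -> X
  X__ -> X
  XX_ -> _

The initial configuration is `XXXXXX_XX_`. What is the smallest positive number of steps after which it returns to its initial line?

4

_XXXX_X__X
X_XX_XXXXX
_X__X_XXXX
XXXXXX_XX_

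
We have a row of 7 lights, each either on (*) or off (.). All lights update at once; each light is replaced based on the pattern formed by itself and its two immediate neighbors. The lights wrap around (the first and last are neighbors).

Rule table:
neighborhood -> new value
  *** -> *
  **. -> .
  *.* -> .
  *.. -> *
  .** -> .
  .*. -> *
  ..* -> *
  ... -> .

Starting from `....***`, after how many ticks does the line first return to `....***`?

7

tick 1: *..*.*.
tick 2: ****.*.
tick 3: .**..*.
tick 4: *..****
tick 5: .**.***
tick 6: .....*.
tick 7: ....***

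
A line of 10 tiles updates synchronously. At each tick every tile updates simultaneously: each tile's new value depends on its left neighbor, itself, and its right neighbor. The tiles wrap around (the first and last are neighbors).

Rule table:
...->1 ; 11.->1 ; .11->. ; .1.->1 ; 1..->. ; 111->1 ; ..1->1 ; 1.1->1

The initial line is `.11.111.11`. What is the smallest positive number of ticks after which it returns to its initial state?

10

1.11.111.1
11.11.111.
.11.11.111
1.11.11.11
11.11.11.1
111.11.11.
.111.11.11
1.111.11.1
11.111.11.
.11.111.11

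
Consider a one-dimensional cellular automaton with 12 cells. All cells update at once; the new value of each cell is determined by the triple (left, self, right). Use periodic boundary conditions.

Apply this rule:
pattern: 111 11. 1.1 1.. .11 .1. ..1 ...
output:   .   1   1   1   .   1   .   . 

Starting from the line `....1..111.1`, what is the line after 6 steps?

....11...11.

1...11...111
11...11.....
.11...11....
..11...11...
...11...11..
....11...11.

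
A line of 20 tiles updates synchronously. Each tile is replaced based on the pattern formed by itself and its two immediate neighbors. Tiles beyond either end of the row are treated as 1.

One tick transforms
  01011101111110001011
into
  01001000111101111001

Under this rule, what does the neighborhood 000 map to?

1

At position 14 the neighborhood is 000; the next row has 1 there.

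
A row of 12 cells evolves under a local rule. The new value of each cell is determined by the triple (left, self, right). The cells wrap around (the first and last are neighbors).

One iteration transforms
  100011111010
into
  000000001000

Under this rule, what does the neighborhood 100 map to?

At position 1 the neighborhood is 100; the next row has 0 there.

0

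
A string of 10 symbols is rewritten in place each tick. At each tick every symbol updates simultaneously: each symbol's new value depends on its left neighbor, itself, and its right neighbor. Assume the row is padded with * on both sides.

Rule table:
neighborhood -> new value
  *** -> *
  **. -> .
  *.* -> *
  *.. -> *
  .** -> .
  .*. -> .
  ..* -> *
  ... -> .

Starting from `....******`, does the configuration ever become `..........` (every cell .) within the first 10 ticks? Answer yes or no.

tick 1: *..*.*****
tick 2: .**.*.****
tick 3: *..*.*.***
tick 4: .**.*.*.**
tick 5: *..*.*.*.*
tick 6: .**.*.*.*.
tick 7: *..*.*.*.*  (repeats tick 5; period 2)
tick 10: .**.*.*.*.
tick 10 is .**.*.*.*., still not uniform .

no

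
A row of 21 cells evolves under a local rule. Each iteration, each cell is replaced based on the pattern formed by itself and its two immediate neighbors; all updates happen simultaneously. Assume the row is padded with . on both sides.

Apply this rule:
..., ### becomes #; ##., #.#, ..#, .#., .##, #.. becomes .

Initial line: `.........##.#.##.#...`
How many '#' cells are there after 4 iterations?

########...........##
.######..#########...
..####....#######..##
#..##..##..#####.....
count of #: 10

10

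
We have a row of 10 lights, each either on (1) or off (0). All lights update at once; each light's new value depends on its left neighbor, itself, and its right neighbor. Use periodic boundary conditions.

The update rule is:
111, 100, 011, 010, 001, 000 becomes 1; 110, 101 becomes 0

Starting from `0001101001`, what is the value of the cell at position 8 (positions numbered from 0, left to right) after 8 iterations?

1111001111
1110111111
1100111111
1011111111
0011111111
1111111110
1111111100
1111111011
position 8 holds 1

1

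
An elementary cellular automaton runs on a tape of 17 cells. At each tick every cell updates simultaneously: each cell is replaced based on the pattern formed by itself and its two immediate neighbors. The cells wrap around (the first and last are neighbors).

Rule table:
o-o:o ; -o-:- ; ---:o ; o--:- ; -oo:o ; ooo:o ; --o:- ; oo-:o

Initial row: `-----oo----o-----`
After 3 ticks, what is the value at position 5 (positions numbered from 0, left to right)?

oooo-oo-oo---oooo
oooooooooo-o-oooo
ooooooooooo-ooooo
position 5 holds o

o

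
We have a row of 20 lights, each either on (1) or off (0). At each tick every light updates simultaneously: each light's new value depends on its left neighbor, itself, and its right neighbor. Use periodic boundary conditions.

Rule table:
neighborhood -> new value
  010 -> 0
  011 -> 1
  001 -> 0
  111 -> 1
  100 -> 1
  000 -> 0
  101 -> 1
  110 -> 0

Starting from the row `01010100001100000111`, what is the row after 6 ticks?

tick 1: 10101010001010000110
tick 2: 01010101000101000101
tick 3: 10101010100010100010
tick 4: 01010101010001010001
tick 5: 10101010101000101000
tick 6: 01010101010100010100

01010101010100010100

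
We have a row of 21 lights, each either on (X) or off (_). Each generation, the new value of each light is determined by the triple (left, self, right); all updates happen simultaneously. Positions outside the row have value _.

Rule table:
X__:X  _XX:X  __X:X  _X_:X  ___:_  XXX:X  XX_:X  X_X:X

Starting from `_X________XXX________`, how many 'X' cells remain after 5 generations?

18

generation 1: XXX______XXXXX_______
generation 2: XXXX____XXXXXXX______
generation 3: XXXXX__XXXXXXXXX_____
generation 4: XXXXXXXXXXXXXXXXX____
generation 5: XXXXXXXXXXXXXXXXXX___
count of X: 18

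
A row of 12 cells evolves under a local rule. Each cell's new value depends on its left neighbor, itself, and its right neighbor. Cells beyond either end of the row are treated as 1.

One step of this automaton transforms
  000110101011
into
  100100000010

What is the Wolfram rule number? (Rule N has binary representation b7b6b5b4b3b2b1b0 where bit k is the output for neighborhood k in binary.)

position 11: 111 → 0  (bit 7 = 0)
position 4: 110 → 0  (bit 6 = 0)
position 5: 101 → 0  (bit 5 = 0)
position 0: 100 → 1  (bit 4 = 1)
position 3: 011 → 1  (bit 3 = 1)
position 6: 010 → 0  (bit 2 = 0)
position 2: 001 → 0  (bit 1 = 0)
position 1: 000 → 0  (bit 0 = 0)
bits b7..b0 = 00011000 = 24

24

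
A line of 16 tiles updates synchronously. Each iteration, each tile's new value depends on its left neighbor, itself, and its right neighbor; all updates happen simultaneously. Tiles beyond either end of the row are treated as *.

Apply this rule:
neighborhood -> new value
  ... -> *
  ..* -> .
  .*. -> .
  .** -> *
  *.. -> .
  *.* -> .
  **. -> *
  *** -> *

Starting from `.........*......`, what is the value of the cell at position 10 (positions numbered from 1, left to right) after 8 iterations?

iteration 1: .*******...****.
iteration 2: .*******.*.****.
iteration 3: .*******...****.  (repeats iteration 1; period 2)
iteration 8: .*******.*.****.
position 10 holds *

*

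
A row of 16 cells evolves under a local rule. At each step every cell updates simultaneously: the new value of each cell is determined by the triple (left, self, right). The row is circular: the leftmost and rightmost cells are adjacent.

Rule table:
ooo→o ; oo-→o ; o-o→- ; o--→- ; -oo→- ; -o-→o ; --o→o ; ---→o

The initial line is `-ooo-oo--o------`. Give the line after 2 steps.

o-oo--o-oo-ooooo
o--o-oo--o--oooo

o--o-oo--o--oooo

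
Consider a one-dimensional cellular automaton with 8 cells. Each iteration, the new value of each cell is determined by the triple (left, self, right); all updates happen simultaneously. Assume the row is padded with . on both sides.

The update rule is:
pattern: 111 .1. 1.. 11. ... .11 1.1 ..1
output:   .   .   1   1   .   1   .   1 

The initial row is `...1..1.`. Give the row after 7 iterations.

..1.11.1
.1..11..
1.11111.
..1...11
.1.1.111
1....1.1
.1..1...

.1..1...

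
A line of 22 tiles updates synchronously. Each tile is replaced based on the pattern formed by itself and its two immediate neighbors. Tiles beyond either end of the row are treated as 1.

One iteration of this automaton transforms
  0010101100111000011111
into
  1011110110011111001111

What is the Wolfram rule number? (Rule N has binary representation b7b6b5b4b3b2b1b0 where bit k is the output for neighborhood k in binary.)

position 11: 111 → 1  (bit 7 = 1)
position 7: 110 → 1  (bit 6 = 1)
position 3: 101 → 1  (bit 5 = 1)
position 0: 100 → 1  (bit 4 = 1)
position 6: 011 → 0  (bit 3 = 0)
position 2: 010 → 1  (bit 2 = 1)
position 1: 001 → 0  (bit 1 = 0)
position 14: 000 → 1  (bit 0 = 1)
bits b7..b0 = 11110101 = 245

245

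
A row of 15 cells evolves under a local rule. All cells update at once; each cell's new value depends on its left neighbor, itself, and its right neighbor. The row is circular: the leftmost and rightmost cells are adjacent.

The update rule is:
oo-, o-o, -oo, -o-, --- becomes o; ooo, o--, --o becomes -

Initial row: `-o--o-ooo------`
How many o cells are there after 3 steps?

7

-o--ooo-o-ooooo
oo--o-ooooo---o
-o--ooo---o-o-o
count of o: 7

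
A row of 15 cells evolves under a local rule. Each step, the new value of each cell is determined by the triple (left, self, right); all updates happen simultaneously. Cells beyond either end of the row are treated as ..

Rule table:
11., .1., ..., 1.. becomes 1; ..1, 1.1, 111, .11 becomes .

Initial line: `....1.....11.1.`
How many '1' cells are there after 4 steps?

111.11111..1.11
..1.....11.1..1
1.11111..1.11.1
1.....11.1..1.1
count of 1: 6

6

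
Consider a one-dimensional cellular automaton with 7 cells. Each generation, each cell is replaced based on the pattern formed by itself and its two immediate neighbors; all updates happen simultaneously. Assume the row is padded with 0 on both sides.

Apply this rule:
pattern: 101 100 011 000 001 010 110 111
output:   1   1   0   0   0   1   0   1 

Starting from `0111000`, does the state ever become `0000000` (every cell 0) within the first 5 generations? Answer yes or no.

yes

0010100
0011110
0001101
0000011
0000000
all cells are 0 at generation 5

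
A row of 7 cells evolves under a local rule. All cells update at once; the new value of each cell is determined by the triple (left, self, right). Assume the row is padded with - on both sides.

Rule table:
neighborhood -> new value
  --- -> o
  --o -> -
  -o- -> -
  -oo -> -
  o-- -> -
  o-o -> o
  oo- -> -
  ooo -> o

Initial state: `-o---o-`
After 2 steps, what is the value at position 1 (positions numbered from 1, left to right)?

step 1: ---o---
step 2: oo---oo
position 1 holds o

o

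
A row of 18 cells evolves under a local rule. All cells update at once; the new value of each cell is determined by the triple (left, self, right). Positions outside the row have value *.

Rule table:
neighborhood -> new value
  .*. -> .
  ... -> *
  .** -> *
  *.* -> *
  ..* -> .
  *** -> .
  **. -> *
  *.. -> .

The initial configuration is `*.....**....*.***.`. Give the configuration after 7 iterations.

*...*..****.*....*

*.***.**.**..**.**
***.*******..****.
..***.....*..*..**
..*.*.***.......*.
...*.**.*.*****..*
.*..****.**...*..*
*...*..****.*....*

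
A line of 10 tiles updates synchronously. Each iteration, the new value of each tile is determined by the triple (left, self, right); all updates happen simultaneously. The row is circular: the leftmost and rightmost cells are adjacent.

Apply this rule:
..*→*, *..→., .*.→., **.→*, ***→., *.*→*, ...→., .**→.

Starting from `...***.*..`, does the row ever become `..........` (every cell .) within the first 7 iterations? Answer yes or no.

..*..**...
.*..*.*...
*..*.*....
..*.*....*
.*.*....*.
*.*....*..
.*....*..*
iteration 7 is .*....*..*, still not uniform .

no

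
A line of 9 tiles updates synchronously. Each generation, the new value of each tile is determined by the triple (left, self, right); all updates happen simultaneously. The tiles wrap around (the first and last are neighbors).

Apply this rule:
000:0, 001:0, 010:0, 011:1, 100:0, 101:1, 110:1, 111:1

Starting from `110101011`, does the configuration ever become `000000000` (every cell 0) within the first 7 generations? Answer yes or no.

no

111010111
111101111
111111111
111111111  (fixed point — unchanged through generation 7)
generation 7 is 111111111, still not uniform 0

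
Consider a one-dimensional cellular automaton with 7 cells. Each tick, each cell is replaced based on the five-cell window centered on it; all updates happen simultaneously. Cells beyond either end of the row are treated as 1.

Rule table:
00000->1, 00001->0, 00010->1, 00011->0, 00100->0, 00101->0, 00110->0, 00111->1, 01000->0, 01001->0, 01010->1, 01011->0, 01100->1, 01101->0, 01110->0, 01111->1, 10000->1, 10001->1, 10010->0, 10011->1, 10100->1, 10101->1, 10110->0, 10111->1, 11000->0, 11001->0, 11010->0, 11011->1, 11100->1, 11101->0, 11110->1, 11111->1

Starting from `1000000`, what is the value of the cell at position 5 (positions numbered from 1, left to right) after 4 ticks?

0

1011100
0110101
1000101
1011001
position 5 holds 0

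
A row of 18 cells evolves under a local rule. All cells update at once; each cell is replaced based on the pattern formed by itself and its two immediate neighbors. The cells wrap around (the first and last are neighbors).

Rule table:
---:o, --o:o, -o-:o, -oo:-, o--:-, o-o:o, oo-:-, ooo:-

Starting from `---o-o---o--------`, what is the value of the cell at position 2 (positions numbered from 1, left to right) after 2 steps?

oooooo-ooo-ooooooo
------o---o-------
position 2 holds -

-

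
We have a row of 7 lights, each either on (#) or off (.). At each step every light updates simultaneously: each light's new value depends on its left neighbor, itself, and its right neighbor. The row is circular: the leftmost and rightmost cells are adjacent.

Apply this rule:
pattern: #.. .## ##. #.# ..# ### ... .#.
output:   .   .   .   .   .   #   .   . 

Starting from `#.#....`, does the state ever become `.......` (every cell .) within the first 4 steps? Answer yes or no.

.......
all cells are . at step 1

yes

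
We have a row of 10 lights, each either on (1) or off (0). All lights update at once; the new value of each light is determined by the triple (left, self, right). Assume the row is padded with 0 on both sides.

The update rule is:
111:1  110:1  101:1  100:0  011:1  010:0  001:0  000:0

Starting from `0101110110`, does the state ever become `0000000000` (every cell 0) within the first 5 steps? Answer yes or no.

0011111110
0011111110  (fixed point — unchanged through step 5)
step 5 is 0011111110, still not uniform 0

no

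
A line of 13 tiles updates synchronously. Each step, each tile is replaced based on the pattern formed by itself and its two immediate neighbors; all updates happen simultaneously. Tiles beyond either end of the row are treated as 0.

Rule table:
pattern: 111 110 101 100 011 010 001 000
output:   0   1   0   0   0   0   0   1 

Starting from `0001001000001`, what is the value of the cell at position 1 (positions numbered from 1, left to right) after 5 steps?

step 1: 1100000011100
step 2: 0101111000101
step 3: 0000001010000
step 4: 1111100000111
step 5: 0000101110001
position 1 holds 0

0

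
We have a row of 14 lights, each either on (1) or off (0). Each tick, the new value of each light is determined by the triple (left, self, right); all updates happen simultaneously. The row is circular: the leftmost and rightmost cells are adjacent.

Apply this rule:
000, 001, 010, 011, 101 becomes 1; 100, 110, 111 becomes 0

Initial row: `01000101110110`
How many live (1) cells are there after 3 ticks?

11011111001100
10110000011001
01100111110011
count of 1: 9

9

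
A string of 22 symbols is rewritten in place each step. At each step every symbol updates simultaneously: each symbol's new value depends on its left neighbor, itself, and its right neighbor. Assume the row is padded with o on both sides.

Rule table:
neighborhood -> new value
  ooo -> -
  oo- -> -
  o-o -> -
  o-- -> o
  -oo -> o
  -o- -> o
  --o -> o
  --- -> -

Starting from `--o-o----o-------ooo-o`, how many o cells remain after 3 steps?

12

step 1: ooo-oo--ooo-----oo---o
step 2: ----o-ooo--o---oo-o-oo
step 3: o--oo-o--oooo-oo--o-o-
count of o: 12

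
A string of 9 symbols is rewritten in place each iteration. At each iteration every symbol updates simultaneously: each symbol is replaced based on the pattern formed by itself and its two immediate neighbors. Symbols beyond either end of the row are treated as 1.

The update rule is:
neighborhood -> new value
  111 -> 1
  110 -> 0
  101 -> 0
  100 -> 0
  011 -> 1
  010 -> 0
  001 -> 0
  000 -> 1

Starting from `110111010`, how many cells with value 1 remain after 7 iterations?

100110000
000100110
010000100
000110000
010100110
000000100
011110000
count of 1: 4

4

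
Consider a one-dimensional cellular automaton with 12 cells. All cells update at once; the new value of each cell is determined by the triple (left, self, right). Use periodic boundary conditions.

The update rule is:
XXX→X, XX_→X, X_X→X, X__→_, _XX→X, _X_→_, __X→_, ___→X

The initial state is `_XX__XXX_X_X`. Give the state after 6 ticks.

XXX__XXXXXXX

XXX__XXXX_X_
XXX__XXXXX_X
XXX__XXXXXXX
XXX__XXXXXXX  (fixed point — unchanged through tick 6)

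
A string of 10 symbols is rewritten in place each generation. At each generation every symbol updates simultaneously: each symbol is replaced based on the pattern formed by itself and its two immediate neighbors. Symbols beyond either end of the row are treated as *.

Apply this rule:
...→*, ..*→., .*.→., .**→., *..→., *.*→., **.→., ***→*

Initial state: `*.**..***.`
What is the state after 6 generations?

...*..**..

.......*..
.*****....
..***..**.
...*......
.*...****.
...*..**..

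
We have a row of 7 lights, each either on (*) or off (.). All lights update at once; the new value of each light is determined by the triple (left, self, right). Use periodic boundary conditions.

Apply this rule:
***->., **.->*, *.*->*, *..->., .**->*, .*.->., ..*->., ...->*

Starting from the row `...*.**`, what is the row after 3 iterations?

.*..***
*...*.*
*.*..**

*.*..**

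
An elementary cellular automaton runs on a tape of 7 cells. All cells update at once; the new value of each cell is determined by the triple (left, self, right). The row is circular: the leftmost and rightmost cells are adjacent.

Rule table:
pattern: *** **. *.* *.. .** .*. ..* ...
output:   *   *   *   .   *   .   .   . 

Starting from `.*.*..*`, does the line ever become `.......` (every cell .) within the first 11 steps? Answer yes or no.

*.*....
.*.....
.......
all cells are . at step 3

yes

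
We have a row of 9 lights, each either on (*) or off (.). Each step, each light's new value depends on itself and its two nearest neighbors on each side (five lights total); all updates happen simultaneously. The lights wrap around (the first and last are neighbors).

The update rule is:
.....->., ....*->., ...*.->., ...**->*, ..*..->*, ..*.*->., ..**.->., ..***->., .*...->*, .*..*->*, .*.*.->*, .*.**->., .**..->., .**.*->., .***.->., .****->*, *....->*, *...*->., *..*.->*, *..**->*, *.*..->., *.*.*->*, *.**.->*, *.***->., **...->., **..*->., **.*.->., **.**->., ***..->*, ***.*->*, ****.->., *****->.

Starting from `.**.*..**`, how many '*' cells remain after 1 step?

step 1: .*...**..
count of *: 3

3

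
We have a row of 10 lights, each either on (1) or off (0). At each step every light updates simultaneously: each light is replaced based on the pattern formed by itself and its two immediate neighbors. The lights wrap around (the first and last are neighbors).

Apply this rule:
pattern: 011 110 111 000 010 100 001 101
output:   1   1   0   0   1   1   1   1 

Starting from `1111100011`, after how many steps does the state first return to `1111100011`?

4

step 1: 0000110110
step 2: 0001111111
step 3: 1011000001
step 4: 1111100011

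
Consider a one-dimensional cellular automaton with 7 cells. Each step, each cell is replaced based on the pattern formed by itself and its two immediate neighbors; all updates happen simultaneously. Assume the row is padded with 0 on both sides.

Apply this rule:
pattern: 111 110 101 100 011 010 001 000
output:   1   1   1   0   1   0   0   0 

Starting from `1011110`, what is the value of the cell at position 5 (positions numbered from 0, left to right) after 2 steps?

1

0111110
0111110
position 5 holds 1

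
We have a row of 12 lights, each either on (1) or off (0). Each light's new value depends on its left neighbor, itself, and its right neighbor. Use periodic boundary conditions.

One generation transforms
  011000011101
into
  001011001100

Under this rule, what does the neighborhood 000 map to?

At position 4 the neighborhood is 000; the next row has 1 there.

1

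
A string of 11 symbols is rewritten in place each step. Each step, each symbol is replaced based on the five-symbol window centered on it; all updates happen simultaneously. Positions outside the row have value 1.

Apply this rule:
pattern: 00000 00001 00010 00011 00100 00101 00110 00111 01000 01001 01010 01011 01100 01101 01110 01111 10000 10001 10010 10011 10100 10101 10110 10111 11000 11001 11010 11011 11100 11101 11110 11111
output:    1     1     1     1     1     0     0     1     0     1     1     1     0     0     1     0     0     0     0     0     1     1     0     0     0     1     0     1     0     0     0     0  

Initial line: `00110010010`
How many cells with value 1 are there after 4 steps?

10001011001
00010100101
00101110010
10010101001
count of 1: 5

5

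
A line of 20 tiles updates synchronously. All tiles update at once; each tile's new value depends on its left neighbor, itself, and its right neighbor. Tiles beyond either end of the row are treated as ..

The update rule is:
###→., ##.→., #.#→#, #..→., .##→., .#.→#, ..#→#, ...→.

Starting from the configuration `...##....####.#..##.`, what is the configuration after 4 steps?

..#.....#....##.#...
.##....##...#..##...
#.....#....##.#.....
#....##...#..##.....

#....##...#..##.....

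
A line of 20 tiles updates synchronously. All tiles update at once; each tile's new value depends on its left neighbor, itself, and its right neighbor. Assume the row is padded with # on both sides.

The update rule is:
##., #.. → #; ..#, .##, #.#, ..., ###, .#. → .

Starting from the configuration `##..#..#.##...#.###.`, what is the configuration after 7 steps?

#..##..##..#....##..

step 1: .##..#....##......#.
step 2: ..##..#....##.......
step 3: #..##..#....##......
step 4: ##..##..#....##.....
step 5: .##..##..#....##....
step 6: ..##..##..#....##...
step 7: #..##..##..#....##..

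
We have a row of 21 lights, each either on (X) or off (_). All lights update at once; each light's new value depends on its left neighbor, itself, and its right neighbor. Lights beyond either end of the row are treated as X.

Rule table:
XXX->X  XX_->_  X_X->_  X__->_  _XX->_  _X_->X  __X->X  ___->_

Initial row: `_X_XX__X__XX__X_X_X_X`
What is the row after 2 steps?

_X____XX_X___XX_X_X__
_X___X___X__X___X_X_X

_X___X___X__X___X_X_X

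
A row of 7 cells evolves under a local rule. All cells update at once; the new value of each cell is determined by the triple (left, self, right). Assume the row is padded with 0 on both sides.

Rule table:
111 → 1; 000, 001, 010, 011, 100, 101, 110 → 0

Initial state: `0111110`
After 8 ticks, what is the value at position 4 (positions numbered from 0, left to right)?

0

tick 1: 0011100
tick 2: 0001000
tick 3: 0000000
tick 4: 0000000  (fixed point — unchanged through tick 8)
position 4 holds 0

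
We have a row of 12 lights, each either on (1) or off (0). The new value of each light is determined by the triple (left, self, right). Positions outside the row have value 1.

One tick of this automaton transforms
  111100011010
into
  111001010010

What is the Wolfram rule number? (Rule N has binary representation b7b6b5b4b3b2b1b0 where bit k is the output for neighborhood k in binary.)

position 0: 111 → 1  (bit 7 = 1)
position 3: 110 → 0  (bit 6 = 0)
position 9: 101 → 0  (bit 5 = 0)
position 4: 100 → 0  (bit 4 = 0)
position 7: 011 → 1  (bit 3 = 1)
position 10: 010 → 1  (bit 2 = 1)
position 6: 001 → 0  (bit 1 = 0)
position 5: 000 → 1  (bit 0 = 1)
bits b7..b0 = 10001101 = 141

141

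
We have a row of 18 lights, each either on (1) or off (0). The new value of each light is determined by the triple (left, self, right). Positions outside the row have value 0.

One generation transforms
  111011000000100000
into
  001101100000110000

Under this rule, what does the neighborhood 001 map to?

0

At position 11 the neighborhood is 001; the next row has 0 there.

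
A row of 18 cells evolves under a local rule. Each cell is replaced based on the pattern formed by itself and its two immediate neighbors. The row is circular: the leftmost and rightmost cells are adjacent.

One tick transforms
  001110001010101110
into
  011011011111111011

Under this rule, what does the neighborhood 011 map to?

At position 2 the neighborhood is 011; the next row has 1 there.

1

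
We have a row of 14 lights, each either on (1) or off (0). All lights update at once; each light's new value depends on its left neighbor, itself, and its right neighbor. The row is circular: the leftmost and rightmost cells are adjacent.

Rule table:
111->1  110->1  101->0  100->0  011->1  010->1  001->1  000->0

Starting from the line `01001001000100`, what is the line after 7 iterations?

11011011011101

11011011001100
11011011011101
11011011011101  (fixed point — unchanged through iteration 7)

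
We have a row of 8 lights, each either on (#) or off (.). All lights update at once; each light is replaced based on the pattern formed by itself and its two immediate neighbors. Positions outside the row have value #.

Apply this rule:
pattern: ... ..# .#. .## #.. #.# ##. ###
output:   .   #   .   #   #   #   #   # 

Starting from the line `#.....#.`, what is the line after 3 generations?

####.###

##...#.#
###.#.##
####.###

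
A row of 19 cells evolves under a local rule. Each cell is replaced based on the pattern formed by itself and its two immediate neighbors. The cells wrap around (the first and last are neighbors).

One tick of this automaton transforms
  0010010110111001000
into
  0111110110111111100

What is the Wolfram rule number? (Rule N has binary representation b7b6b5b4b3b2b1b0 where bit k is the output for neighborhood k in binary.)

position 11: 111 → 1  (bit 7 = 1)
position 8: 110 → 1  (bit 6 = 1)
position 6: 101 → 0  (bit 5 = 0)
position 3: 100 → 1  (bit 4 = 1)
position 7: 011 → 1  (bit 3 = 1)
position 2: 010 → 1  (bit 2 = 1)
position 1: 001 → 1  (bit 1 = 1)
position 0: 000 → 0  (bit 0 = 0)
bits b7..b0 = 11011110 = 222

222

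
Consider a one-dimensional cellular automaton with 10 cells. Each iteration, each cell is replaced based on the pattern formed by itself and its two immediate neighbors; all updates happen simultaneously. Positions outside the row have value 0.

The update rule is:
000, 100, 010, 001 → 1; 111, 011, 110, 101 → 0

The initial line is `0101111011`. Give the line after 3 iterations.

1100000000

iteration 1: 1100000000
iteration 2: 0011111111
iteration 3: 1100000000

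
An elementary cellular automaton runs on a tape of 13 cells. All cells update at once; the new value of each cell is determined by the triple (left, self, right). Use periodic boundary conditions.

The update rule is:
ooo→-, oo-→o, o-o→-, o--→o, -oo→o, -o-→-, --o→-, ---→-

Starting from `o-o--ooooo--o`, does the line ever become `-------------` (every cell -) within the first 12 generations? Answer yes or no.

no

o--o-o---oo-o
oo----o--oo-o
-oo----o-oo-o
-ooo-----oo--
-o-oo----ooo-
---ooo---o-oo
o--o-oo----oo
oo---ooo---o-
ooo--o-oo----
o-oo---ooo---
--ooo--o-oo--
--o-oo---ooo-
generation 12 is --o-oo---ooo-, still not uniform -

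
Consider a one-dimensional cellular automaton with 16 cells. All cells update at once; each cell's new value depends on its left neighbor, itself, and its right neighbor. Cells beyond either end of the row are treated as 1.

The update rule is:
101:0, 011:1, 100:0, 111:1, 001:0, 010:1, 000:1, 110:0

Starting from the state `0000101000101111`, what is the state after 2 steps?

step 1: 0110101010101111
step 2: 0100101010101111

0100101010101111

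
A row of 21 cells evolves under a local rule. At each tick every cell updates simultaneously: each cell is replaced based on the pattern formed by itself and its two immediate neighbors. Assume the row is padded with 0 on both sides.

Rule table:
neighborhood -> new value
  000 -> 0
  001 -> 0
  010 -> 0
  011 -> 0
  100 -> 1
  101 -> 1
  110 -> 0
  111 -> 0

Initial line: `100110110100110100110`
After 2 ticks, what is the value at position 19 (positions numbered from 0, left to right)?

0

tick 1: 010001001010001010001
tick 2: 001000100101000101000
position 19 holds 0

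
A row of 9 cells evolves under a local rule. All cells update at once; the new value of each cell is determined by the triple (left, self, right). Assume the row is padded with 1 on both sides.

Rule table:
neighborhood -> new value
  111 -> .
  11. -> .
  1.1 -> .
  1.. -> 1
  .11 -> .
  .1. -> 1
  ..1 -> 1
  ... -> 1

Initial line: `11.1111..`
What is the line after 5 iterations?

iteration 1: .......11
iteration 2: 1111111..
iteration 3: .......11  (repeats iteration 1; period 2)
iteration 5: .......11

.......11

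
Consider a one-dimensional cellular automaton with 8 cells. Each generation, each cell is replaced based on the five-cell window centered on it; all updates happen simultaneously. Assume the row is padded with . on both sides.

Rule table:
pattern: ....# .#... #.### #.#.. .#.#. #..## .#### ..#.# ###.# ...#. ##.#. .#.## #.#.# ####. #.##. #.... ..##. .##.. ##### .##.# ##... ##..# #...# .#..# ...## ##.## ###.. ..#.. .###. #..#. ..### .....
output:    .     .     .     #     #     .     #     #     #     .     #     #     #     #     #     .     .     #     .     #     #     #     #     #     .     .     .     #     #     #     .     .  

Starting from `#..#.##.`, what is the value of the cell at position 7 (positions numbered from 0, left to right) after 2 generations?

.

generation 1: ########
generation 2: .#....#.
position 7 holds .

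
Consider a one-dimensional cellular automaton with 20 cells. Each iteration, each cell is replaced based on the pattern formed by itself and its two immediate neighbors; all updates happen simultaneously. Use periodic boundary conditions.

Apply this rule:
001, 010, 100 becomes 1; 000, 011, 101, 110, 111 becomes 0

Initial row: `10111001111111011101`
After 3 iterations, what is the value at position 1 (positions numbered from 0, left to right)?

0

iteration 1: 00000110000000000000
iteration 2: 00001001000000000000
iteration 3: 00011111100000000000
position 1 holds 0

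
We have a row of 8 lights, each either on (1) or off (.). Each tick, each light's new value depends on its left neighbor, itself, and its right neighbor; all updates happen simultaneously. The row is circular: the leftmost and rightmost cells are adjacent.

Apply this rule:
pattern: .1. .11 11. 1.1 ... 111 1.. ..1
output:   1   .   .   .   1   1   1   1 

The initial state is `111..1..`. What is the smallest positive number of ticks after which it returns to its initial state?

4

.1.11111
.1..111.
1111.1.1
111..1..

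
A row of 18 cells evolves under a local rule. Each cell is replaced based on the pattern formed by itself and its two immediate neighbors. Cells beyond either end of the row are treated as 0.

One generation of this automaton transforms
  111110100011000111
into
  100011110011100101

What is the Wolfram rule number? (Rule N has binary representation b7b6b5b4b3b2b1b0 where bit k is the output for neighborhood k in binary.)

124

position 1: 111 → 0  (bit 7 = 0)
position 4: 110 → 1  (bit 6 = 1)
position 5: 101 → 1  (bit 5 = 1)
position 7: 100 → 1  (bit 4 = 1)
position 0: 011 → 1  (bit 3 = 1)
position 6: 010 → 1  (bit 2 = 1)
position 9: 001 → 0  (bit 1 = 0)
position 8: 000 → 0  (bit 0 = 0)
bits b7..b0 = 01111100 = 124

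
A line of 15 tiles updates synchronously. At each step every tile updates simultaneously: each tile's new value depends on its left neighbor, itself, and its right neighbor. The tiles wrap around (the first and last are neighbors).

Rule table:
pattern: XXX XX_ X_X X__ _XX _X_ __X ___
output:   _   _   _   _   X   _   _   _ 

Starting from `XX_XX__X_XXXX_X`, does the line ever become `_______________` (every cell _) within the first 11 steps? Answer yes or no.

yes

step 1: ___X_____X____X
step 2: _______________
all cells are _ at step 2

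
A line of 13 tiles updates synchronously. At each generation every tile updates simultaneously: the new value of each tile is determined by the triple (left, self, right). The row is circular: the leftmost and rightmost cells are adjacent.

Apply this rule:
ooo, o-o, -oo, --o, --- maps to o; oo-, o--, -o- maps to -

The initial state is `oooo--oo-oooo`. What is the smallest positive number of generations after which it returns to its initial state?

ooo--oo-ooooo
oo--oo-oooooo
o--oo-ooooooo
--oo-oooooooo
-oo-oooooooo-
oo-oooooooo--
o-oooooooo--o
-oooooooo--oo
oooooooo--oo-
ooooooo--oo-o
oooooo--oo-oo
ooooo--oo-ooo
oooo--oo-oooo

13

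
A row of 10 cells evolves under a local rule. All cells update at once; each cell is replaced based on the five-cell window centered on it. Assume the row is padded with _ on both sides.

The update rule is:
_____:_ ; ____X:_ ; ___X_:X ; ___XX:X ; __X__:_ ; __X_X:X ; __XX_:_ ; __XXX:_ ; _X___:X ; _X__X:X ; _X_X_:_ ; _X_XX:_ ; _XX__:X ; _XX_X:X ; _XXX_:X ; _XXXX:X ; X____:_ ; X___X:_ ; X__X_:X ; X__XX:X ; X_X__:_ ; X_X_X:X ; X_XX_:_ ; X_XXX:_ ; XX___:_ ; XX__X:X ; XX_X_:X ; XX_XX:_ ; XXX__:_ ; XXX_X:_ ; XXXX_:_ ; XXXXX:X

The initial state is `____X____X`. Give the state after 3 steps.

___X_X__X_
__XX__XX_X
_X_XXX_XX_

_X_XXX_XX_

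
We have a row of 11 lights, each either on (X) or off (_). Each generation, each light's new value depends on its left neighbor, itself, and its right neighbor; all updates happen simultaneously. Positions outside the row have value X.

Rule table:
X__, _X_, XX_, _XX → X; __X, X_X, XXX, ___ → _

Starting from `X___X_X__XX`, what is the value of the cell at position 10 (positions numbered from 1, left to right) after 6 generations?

X

generation 1: XX__X_XX_X_
generation 2: _XX_X_XX_X_
generation 3: _XX_X_XX_X_  (fixed point — unchanged through generation 6)
position 10 holds X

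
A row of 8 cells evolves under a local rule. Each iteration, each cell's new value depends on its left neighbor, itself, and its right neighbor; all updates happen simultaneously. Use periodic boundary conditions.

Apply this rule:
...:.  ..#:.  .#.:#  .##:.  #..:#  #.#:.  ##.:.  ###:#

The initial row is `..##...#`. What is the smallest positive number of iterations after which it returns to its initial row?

8

#...#..#
.#..##..
.##...#.
...#..##
#..##...
##...#..
..#..##.
..##...#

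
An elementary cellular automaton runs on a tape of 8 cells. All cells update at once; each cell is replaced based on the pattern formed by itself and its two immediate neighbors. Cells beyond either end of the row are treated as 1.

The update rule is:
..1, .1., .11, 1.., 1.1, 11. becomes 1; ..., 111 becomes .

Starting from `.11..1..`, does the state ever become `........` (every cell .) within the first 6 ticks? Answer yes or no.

yes

tick 1: 11111111
tick 2: ........
all cells are . at tick 2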